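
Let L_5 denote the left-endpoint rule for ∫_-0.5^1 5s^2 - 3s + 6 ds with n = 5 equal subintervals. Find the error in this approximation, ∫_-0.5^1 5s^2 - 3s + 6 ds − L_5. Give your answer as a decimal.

-0.225

Exact integral: ∫_-0.5^1 f(s) ds = 9.75.
L_5 = 9.975.
Error = 9.75 − 9.975 = -0.225.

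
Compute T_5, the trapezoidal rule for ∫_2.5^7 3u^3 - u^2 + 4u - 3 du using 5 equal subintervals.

1759.69125

Δu = (7 − 2.5)/5 = 0.9.
f(2.5) = 47.625, f(3.4) = 116.952, f(4.3) = 234.231, f(5.2) = 412.584, f(6.1) = 665.133, f(7) = 1005.
T_5 = (Δu/2)·[f(u_0) + 2f(u_1) + ... + 2f(u_{4}) + f(u_5)].
Sum = 1759.69125.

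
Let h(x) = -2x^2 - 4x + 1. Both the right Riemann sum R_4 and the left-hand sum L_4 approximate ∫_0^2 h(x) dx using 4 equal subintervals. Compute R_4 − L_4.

-8

R_4 = -15.5.
L_4 = -7.5.
R_4 − L_4 = -8.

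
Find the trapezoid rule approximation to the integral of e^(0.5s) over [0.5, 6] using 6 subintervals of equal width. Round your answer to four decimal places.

Δs = (6 − 0.5)/6 = 11/12.
f(0.5) ≈ 1.2840, f(17/12) ≈ 2.0306, f(7/3) ≈ 3.2113, f(3.25) ≈ 5.0784, f(25/6) ≈ 8.0312, f(61/12) ≈ 12.7008, f(6) ≈ 20.0855.
T_6 = (Δs/2)·[f(s_0) + 2f(s_1) + ... + 2f(s_{5}) + f(s_6)].
Sum ≈ 38.2590.

38.2590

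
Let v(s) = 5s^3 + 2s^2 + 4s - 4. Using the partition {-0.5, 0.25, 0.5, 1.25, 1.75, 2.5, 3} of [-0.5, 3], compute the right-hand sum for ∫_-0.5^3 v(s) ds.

Subinterval widths: 0.75, 0.25, 0.75, 0.5, 0.75, 0.5.
Right endpoints: 0.25, 0.5, 1.25, 1.75, 2.5, 3.
v(0.25) = -2.796875, v(0.5) = -0.875, v(1.25) = 13.890625, v(1.75) = 35.921875, v(2.5) = 96.625, v(3) = 161.
Sum = Σ Δs_i · v(s_i).
Sum = 179.03125.

179.03125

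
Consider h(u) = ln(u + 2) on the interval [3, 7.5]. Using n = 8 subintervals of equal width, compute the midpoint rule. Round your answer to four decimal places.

8.8413

Δu = (7.5 − 3)/8 = 0.5625.
Midpoints: 3.28125, 3.84375, 4.40625, 4.96875, 5.53125, 6.09375, 6.65625, 7.21875.
h(3.28125) ≈ 1.6642, h(3.84375) ≈ 1.7654, h(4.40625) ≈ 1.8573, h(4.96875) ≈ 1.9414, h(5.53125) ≈ 2.0191, h(6.09375) ≈ 2.0911, h(6.65625) ≈ 2.1583, h(7.21875) ≈ 2.2212.
Sum = Δu · [h(3.28125) + h(3.84375) + h(4.40625) + ...].
Sum ≈ 8.8413.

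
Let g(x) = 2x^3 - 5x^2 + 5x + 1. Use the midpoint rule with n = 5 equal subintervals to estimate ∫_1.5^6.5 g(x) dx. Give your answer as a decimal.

535

Δx = (6.5 − 1.5)/5 = 1.
Midpoints: 2, 3, 4, 5, 6.
g(2) = 7, g(3) = 25, g(4) = 69, g(5) = 151, g(6) = 283.
Sum = Δx · [g(2) + g(3) + g(4) + g(5) + g(6)].
Sum = 535.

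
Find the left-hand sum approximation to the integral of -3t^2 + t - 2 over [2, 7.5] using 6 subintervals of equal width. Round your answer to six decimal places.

Δt = (7.5 − 2)/6 = 11/12.
Left endpoints: 2, 35/12, 23/6, 4.75, 17/3, 79/12.
f(2) = -12, f(35/12) = -1181/48, f(23/6) = -42.25, f(4.75) = -64.9375, f(17/3) = -278/3, f(79/12) = -125.4375.
Sum = Δt · [f(2) + f(35/12) + f(23/6) + ...].
Sum ≈ -331.737847.

-331.737847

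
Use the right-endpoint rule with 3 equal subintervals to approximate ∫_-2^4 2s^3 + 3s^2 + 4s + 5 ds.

486

Δs = (4 − (-2))/3 = 2.
Right endpoints: 0, 2, 4.
f(0) = 5, f(2) = 41, f(4) = 197.
Sum = Δs · [f(0) + f(2) + f(4)].
Sum = 486.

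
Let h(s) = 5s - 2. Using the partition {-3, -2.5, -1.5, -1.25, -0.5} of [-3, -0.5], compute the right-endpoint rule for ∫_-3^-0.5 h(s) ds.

-22.1875

Subinterval widths: 0.5, 1, 0.25, 0.75.
Right endpoints: -2.5, -1.5, -1.25, -0.5.
h(-2.5) = -14.5, h(-1.5) = -9.5, h(-1.25) = -8.25, h(-0.5) = -4.5.
Sum = Σ Δs_i · h(s_i).
Sum = -22.1875.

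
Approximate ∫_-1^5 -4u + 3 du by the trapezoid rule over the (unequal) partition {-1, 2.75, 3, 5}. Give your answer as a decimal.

-30

Subinterval widths: 3.75, 0.25, 2.
f(-1) = 7, f(2.75) = -8, f(3) = -9, f(5) = -17.
On each subinterval the trapezoid contributes (Δu_i/2)·[f(u_{i-1}) + f(u_i)].
Sum = -30.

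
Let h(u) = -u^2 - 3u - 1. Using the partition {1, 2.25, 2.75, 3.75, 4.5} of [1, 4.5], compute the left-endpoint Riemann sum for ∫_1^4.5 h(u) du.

Subinterval widths: 1.25, 0.5, 1, 0.75.
Left endpoints: 1, 2.25, 2.75, 3.75.
h(1) = -5, h(2.25) = -12.8125, h(2.75) = -16.8125, h(3.75) = -26.3125.
Sum = Σ Δu_i · h(u_i).
Sum = -49.203125.

-49.203125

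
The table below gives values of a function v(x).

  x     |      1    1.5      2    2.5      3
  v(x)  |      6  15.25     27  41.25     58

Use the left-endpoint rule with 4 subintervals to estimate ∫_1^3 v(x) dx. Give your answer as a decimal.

44.75

Δx = 0.5.
Sum = 0.5·[6 + 15.25 + 27 + 41.25] = 44.75.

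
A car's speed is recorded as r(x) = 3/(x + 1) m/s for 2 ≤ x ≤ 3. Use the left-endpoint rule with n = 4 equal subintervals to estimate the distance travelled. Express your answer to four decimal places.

Δx = (3 − 2)/4 = 0.25.
Left endpoints: 2, 2.25, 2.5, 2.75.
r(2) = 1, r(2.25) = 12/13, r(2.5) = 6/7, r(2.75) = 0.8.
Sum = Δx · [r(2) + r(2.25) + r(2.5) + r(2.75)].
Sum ≈ 0.8951.

0.8951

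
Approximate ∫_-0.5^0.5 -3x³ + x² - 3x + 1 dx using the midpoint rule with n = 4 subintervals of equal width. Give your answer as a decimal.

1.078125

Δx = (0.5 − (-0.5))/4 = 0.25.
Midpoints: -0.375, -0.125, 0.125, 0.375.
f(-0.375) = 1241/512, f(-0.125) = 715/512, f(0.125) = 325/512, f(0.375) = -73/512.
Sum = Δx · [f(-0.375) + f(-0.125) + f(0.125) + f(0.375)].
Sum = 1.078125.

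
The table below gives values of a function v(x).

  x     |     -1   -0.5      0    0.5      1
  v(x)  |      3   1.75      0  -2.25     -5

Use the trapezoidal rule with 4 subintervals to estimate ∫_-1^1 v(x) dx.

-0.75

Δx = 0.5.
T_4 = (0.5/2)·[3 + 2·1.75 + 2·0 + 2·(-2.25) + (-5)] = -0.75.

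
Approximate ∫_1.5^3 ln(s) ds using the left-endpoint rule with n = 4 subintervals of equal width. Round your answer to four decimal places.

1.0538

Δs = (3 − 1.5)/4 = 0.375.
Left endpoints: 1.5, 1.875, 2.25, 2.625.
f(1.5) ≈ 0.4055, f(1.875) ≈ 0.6286, f(2.25) ≈ 0.8109, f(2.625) ≈ 0.9651.
Sum = Δs · [f(1.5) + f(1.875) + f(2.25) + f(2.625)].
Sum ≈ 1.0538.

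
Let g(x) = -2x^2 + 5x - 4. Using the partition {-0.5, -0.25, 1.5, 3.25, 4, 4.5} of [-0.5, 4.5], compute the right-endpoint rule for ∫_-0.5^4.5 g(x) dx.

-41.625

Subinterval widths: 0.25, 1.75, 1.75, 0.75, 0.5.
Right endpoints: -0.25, 1.5, 3.25, 4, 4.5.
g(-0.25) = -5.375, g(1.5) = -1, g(3.25) = -8.875, g(4) = -16, g(4.5) = -22.
Sum = Σ Δx_i · g(x_i).
Sum = -41.625.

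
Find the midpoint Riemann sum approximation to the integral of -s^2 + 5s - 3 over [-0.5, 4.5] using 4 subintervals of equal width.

5.234375

Δs = (4.5 − (-0.5))/4 = 1.25.
Midpoints: 0.125, 1.375, 2.625, 3.875.
f(0.125) = -2.390625, f(1.375) = 1.984375, f(2.625) = 3.234375, f(3.875) = 1.359375.
Sum = Δs · [f(0.125) + f(1.375) + f(2.625) + f(3.875)].
Sum = 5.234375.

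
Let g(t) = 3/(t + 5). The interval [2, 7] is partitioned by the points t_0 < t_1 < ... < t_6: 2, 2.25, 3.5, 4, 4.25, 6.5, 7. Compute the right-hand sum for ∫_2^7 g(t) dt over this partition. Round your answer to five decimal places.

1.50433

Subinterval widths: 0.25, 1.25, 0.5, 0.25, 2.25, 0.5.
Right endpoints: 2.25, 3.5, 4, 4.25, 6.5, 7.
g(2.25) = 12/29, g(3.5) = 6/17, g(4) = 1/3, g(4.25) = 12/37, g(6.5) = 6/23, g(7) = 0.25.
Sum = Σ Δt_i · g(t_i).
Sum ≈ 1.50433.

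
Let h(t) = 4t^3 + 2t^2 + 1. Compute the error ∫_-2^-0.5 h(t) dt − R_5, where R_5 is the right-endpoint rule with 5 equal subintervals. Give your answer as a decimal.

Exact integral: ∫_-2^-0.5 h(t) dt = -9.1875.
R_5 = -5.88.
Error = -9.1875 − (-5.88) = -3.3075.

-3.3075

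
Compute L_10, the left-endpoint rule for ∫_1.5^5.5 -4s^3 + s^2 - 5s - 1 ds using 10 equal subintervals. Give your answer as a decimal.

Δs = (5.5 − 1.5)/10 = 0.4.
Left endpoints: 1.5, 1.9, 2.3, 2.7, 3.1, 3.5, 3.9, 4.3, 4.7, 5.1.
f(1.5) = -19.75, f(1.9) = -34.326, f(2.3) = -55.878, f(2.7) = -85.942, f(3.1) = -126.054, f(3.5) = -177.75, f(3.9) = -242.566, f(4.3) = -322.038, f(4.7) = -417.702, f(5.1) = -531.094.
Sum = Δs · [f(1.5) + f(1.9) + f(2.3) + ...].
Sum = -805.24.

-805.24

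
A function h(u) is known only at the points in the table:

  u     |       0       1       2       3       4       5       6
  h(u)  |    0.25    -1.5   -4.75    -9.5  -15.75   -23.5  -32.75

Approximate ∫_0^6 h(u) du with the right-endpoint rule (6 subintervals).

-87.75

Δu = 1.
Sum = 1·[(-1.5) + (-4.75) + (-9.5) + (-15.75) + (-23.5) + (-32.75)] = -87.75.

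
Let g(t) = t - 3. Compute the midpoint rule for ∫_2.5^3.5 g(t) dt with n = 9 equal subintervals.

0

Δt = (3.5 − 2.5)/9 = 1/9.
Midpoints: 23/9, 8/3, 25/9, 26/9, 3, 28/9, 29/9, 10/3, 31/9.
g(23/9) = -4/9, g(8/3) = -1/3, g(25/9) = -2/9, g(26/9) = -1/9, g(3) = 0, g(28/9) = 1/9, g(29/9) = 2/9, g(10/3) = 1/3, g(31/9) = 4/9.
Sum = Δt · [g(23/9) + g(8/3) + g(25/9) + ...].
Sum = 0.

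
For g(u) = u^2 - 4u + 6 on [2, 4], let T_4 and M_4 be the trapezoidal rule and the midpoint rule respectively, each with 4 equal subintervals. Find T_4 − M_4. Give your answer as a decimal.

T_4 = 6.75.
M_4 = 6.625.
T_4 − M_4 = 0.125.

0.125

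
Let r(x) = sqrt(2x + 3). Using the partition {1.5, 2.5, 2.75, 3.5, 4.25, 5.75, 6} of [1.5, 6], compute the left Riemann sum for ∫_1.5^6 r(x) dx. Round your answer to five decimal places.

13.75363

Subinterval widths: 1, 0.25, 0.75, 0.75, 1.5, 0.25.
Left endpoints: 1.5, 2.5, 2.75, 3.5, 4.25, 5.75.
r(1.5) ≈ 2.44949, r(2.5) ≈ 2.82843, r(2.75) ≈ 2.91548, r(3.5) ≈ 3.16228, r(4.25) ≈ 3.39116, r(5.75) ≈ 3.80789.
Sum = Σ Δx_i · r(x_i).
Sum ≈ 13.75363.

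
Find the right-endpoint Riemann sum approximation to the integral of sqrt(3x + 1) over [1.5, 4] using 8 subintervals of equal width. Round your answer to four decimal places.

Δx = (4 − 1.5)/8 = 0.3125.
Right endpoints: 1.8125, 2.125, 2.4375, 2.75, 3.0625, 3.375, 3.6875, 4.
f(1.8125) ≈ 2.5372, f(2.125) ≈ 2.7157, f(2.4375) ≈ 2.8831, f(2.75) ≈ 3.0414, f(3.0625) ≈ 3.1918, f(3.375) ≈ 3.3354, f(3.6875) ≈ 3.4731, f(4) ≈ 3.6056.
Sum = Δx · [f(1.8125) + f(2.125) + f(2.4375) + ...].
Sum ≈ 7.7448.

7.7448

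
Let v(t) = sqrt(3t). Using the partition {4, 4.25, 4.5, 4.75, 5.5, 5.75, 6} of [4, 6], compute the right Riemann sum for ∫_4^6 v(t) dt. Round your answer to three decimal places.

Subinterval widths: 0.25, 0.25, 0.25, 0.75, 0.25, 0.25.
Right endpoints: 4.25, 4.5, 4.75, 5.5, 5.75, 6.
v(4.25) ≈ 3.571, v(4.5) ≈ 3.674, v(4.75) ≈ 3.775, v(5.5) ≈ 4.062, v(5.75) ≈ 4.153, v(6) ≈ 4.243.
Sum = Σ Δt_i · v(t_i).
Sum ≈ 7.900.

7.900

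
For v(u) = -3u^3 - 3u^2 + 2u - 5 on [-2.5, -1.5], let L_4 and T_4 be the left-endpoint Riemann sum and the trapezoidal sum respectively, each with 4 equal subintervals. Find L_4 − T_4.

L_4 = 7.25.
T_4 = 4.40625.
L_4 − T_4 = 2.84375.

2.84375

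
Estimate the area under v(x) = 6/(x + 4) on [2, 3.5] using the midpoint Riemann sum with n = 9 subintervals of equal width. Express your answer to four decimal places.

1.3388

Δx = (3.5 − 2)/9 = 1/6.
Midpoints: 25/12, 2.25, 29/12, 31/12, 2.75, 35/12, 37/12, 3.25, 41/12.
v(25/12) = 72/73, v(2.25) = 0.96, v(29/12) = 72/77, v(31/12) = 72/79, v(2.75) = 8/9, v(35/12) = 72/83, v(37/12) = 72/85, v(3.25) = 24/29, v(41/12) = 72/89.
Sum = Δx · [v(25/12) + v(2.25) + v(29/12) + ...].
Sum ≈ 1.3388.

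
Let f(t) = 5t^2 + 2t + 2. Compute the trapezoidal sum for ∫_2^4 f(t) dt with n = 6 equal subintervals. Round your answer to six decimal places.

109.518519

Δt = (4 − 2)/6 = 1/3.
f(2) = 26, f(7/3) = 305/9, f(8/3) = 386/9, f(3) = 53, f(10/3) = 578/9, f(11/3) = 689/9, f(4) = 90.
T_6 = (Δt/2)·[f(t_0) + 2f(t_1) + ... + 2f(t_{5}) + f(t_6)].
Sum ≈ 109.518519.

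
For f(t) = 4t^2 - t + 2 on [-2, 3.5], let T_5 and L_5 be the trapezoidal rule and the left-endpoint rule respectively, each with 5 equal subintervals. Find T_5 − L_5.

T_5 = 79.145.
L_5 = 64.02.
T_5 − L_5 = 15.125.

15.125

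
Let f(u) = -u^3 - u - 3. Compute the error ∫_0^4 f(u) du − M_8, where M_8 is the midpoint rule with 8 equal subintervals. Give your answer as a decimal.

Exact integral: ∫_0^4 f(u) du = -84.
M_8 = -83.5.
Error = -84 − (-83.5) = -0.5.

-0.5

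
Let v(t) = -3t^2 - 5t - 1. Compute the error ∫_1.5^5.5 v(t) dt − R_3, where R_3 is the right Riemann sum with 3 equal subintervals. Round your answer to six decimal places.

72.888889

Exact integral: ∫_1.5^5.5 v(t) dt = -237.
R_3 ≈ -309.88888889.
Error ≈ -237 − (-309.88888889) ≈ 72.888889.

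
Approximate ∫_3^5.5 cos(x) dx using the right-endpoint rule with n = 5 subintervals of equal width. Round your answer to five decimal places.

-0.40428

Δx = (5.5 − 3)/5 = 0.5.
Right endpoints: 3.5, 4, 4.5, 5, 5.5.
f(3.5) ≈ -0.93646, f(4) ≈ -0.65364, f(4.5) ≈ -0.21080, f(5) ≈ 0.28366, f(5.5) ≈ 0.70867.
Sum = Δx · [f(3.5) + f(4) + f(4.5) + f(5) + f(5.5)].
Sum ≈ -0.40428.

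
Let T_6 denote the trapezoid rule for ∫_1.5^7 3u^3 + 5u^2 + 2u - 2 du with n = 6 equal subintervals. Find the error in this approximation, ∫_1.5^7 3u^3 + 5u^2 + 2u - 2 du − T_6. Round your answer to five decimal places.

Exact integral: ∫_1.5^7 f(u) du ≈ 2398.7447917.
T_6 ≈ 2432.0583044.
Error ≈ 2398.7447917 − 2432.0583044 ≈ -33.31351.

-33.31351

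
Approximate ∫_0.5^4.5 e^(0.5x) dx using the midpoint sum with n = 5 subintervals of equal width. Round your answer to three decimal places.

16.299

Δx = (4.5 − 0.5)/5 = 0.8.
Midpoints: 0.9, 1.7, 2.5, 3.3, 4.1.
f(0.9) ≈ 1.568, f(1.7) ≈ 2.340, f(2.5) ≈ 3.490, f(3.3) ≈ 5.207, f(4.1) ≈ 7.768.
Sum = Δx · [f(0.9) + f(1.7) + f(2.5) + f(3.3) + f(4.1)].
Sum ≈ 16.299.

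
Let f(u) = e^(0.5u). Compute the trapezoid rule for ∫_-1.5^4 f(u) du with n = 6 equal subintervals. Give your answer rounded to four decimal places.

Δu = (4 − (-1.5))/6 = 11/12.
f(-1.5) ≈ 0.4724, f(-7/12) ≈ 0.7470, f(1/3) ≈ 1.1814, f(1.25) ≈ 1.8682, f(13/6) ≈ 2.9545, f(37/12) ≈ 4.6724, f(4) ≈ 7.3891.
T_6 = (Δu/2)·[f(u_0) + 2f(u_1) + ... + 2f(u_{5}) + f(u_6)].
Sum ≈ 14.0747.

14.0747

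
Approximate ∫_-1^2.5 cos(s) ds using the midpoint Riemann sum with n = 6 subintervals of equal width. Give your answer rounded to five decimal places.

Δs = (2.5 − (-1))/6 = 7/12.
Midpoints: -17/24, -0.125, 11/24, 25/24, 1.625, 53/24.
f(-17/24) ≈ 0.75945, f(-0.125) ≈ 0.99220, f(11/24) ≈ 0.89679, f(25/24) ≈ 0.50478, f(1.625) ≈ -0.05418, f(53/24) ≈ -0.59522.
Sum = Δs · [f(-17/24) + f(-0.125) + f(11/24) + ...].
Sum ≈ 1.46056.

1.46056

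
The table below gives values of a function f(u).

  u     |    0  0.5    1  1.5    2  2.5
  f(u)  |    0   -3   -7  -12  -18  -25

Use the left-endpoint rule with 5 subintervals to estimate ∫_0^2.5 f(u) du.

-20

Δu = 0.5.
Sum = 0.5·[0 + (-3) + (-7) + (-12) + (-18)] = -20.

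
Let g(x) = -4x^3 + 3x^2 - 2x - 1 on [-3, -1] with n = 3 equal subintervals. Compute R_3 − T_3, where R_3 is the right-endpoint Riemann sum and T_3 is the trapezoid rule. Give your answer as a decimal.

-44

R_3 = 72.
T_3 = 116.
R_3 − T_3 = -44.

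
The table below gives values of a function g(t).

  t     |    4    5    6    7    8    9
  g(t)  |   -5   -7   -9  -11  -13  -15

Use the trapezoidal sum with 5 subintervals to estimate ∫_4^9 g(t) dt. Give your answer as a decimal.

Δt = 1.
T_5 = (1/2)·[(-5) + 2·(-7) + 2·(-9) + 2·(-11) + 2·(-13) + (-15)] = -50.

-50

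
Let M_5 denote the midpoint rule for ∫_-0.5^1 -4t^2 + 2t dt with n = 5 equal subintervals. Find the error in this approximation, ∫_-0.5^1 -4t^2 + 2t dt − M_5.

-0.045

Exact integral: ∫_-0.5^1 f(t) dt = -0.75.
M_5 = -0.705.
Error = -0.75 − (-0.705) = -0.045.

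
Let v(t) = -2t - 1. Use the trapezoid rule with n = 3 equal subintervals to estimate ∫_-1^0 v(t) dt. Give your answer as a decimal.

Δt = (0 − (-1))/3 = 1/3.
v(-1) = 1, v(-2/3) = 1/3, v(-1/3) = -1/3, v(0) = -1.
T_3 = (Δt/2)·[v(t_0) + 2v(t_1) + 2v(t_2) + v(t_3)].
Sum = 0.

0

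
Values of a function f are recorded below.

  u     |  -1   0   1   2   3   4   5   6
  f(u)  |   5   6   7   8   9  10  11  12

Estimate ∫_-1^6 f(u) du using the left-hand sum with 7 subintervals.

56

Δu = 1.
Sum = 1·[5 + 6 + 7 + 8 + 9 + 10 + 11] = 56.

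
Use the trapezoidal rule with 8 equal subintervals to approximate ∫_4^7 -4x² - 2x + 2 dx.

-399.28125

Δx = (7 − 4)/8 = 0.375.
f(4) = -70, f(4.375) = -83.3125, f(4.75) = -97.75, f(5.125) = -113.3125, f(5.5) = -130, f(5.875) = -147.8125, f(6.25) = -166.75, f(6.625) = -186.8125, f(7) = -208.
T_8 = (Δx/2)·[f(x_0) + 2f(x_1) + ... + 2f(x_{7}) + f(x_8)].
Sum = -399.28125.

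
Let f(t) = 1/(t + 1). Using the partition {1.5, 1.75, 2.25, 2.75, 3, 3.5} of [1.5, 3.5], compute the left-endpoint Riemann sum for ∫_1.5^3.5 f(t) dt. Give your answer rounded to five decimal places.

Subinterval widths: 0.25, 0.5, 0.5, 0.25, 0.5.
Left endpoints: 1.5, 1.75, 2.25, 2.75, 3.
f(1.5) = 0.4, f(1.75) = 4/11, f(2.25) = 4/13, f(2.75) = 4/15, f(3) = 0.25.
Sum = Σ Δt_i · f(t_i).
Sum ≈ 0.62733.

0.62733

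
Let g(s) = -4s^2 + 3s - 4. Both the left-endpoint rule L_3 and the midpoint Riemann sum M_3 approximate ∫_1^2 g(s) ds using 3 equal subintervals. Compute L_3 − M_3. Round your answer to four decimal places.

L_3 ≈ -7.407407.
M_3 ≈ -8.796296.
L_3 − M_3 ≈ 1.3889.

1.3889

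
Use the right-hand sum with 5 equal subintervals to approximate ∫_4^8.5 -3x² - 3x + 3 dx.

-704.835

Δx = (8.5 − 4)/5 = 0.9.
Right endpoints: 4.9, 5.8, 6.7, 7.6, 8.5.
f(4.9) = -83.73, f(5.8) = -115.32, f(6.7) = -151.77, f(7.6) = -193.08, f(8.5) = -239.25.
Sum = Δx · [f(4.9) + f(5.8) + f(6.7) + f(7.6) + f(8.5)].
Sum = -704.835.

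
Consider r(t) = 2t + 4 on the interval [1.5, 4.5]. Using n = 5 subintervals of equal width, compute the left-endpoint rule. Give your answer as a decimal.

28.2

Δt = (4.5 − 1.5)/5 = 0.6.
Left endpoints: 1.5, 2.1, 2.7, 3.3, 3.9.
r(1.5) = 7, r(2.1) = 8.2, r(2.7) = 9.4, r(3.3) = 10.6, r(3.9) = 11.8.
Sum = Δt · [r(1.5) + r(2.1) + r(2.7) + r(3.3) + r(3.9)].
Sum = 28.2.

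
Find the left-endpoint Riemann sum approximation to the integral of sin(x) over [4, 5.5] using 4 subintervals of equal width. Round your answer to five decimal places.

-1.35592

Δx = (5.5 − 4)/4 = 0.375.
Left endpoints: 4, 4.375, 4.75, 5.125.
f(4) ≈ -0.75680, f(4.375) ≈ -0.94362, f(4.75) ≈ -0.99929, f(5.125) ≈ -0.91608.
Sum = Δx · [f(4) + f(4.375) + f(4.75) + f(5.125)].
Sum ≈ -1.35592.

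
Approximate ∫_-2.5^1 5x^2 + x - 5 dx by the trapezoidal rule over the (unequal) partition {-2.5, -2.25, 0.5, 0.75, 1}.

24.953125

Subinterval widths: 0.25, 2.75, 0.25, 0.25.
f(-2.5) = 23.75, f(-2.25) = 18.0625, f(0.5) = -3.25, f(0.75) = -1.4375, f(1) = 1.
On each subinterval the trapezoid contributes (Δx_i/2)·[f(x_{i-1}) + f(x_i)].
Sum = 24.953125.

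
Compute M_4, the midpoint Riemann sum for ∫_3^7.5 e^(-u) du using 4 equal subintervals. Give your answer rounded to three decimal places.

Δu = (7.5 − 3)/4 = 1.125.
Midpoints: 3.5625, 4.6875, 5.8125, 6.9375.
f(3.5625) ≈ 0.028, f(4.6875) ≈ 0.009, f(5.8125) ≈ 0.003, f(6.9375) ≈ 0.001.
Sum = Δu · [f(3.5625) + f(4.6875) + f(5.8125) + f(6.9375)].
Sum ≈ 0.047.

0.047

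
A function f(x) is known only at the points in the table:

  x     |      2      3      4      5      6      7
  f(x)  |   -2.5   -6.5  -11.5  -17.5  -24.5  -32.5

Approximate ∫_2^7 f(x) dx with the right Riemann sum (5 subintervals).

-92.5

Δx = 1.
Sum = 1·[(-6.5) + (-11.5) + (-17.5) + (-24.5) + (-32.5)] = -92.5.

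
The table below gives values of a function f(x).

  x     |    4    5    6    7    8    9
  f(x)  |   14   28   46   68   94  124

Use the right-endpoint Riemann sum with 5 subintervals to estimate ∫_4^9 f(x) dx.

360

Δx = 1.
Sum = 1·[28 + 46 + 68 + 94 + 124] = 360.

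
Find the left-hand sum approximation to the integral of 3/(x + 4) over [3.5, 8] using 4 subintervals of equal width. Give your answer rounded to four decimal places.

1.4978

Δx = (8 − 3.5)/4 = 1.125.
Left endpoints: 3.5, 4.625, 5.75, 6.875.
f(3.5) = 0.4, f(4.625) = 8/23, f(5.75) = 4/13, f(6.875) = 8/29.
Sum = Δx · [f(3.5) + f(4.625) + f(5.75) + f(6.875)].
Sum ≈ 1.4978.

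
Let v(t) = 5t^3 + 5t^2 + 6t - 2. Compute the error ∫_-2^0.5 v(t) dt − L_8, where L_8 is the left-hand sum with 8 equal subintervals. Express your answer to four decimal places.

Exact integral: ∫_-2^0.5 v(t) dt ≈ -22.630208.
L_8 ≈ -28.646240.
Error ≈ -22.630208 − (-28.646240) ≈ 6.0160.

6.0160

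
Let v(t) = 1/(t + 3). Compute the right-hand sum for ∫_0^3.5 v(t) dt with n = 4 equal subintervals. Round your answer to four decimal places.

Δt = (3.5 − 0)/4 = 0.875.
Right endpoints: 0.875, 1.75, 2.625, 3.5.
v(0.875) = 8/31, v(1.75) = 4/19, v(2.625) = 8/45, v(3.5) = 2/13.
Sum = Δt · [v(0.875) + v(1.75) + v(2.625) + v(3.5)].
Sum ≈ 0.7002.

0.7002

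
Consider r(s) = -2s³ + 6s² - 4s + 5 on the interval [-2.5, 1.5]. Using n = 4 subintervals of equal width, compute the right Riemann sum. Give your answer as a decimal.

50

Δs = (1.5 − (-2.5))/4 = 1.
Right endpoints: -1.5, -0.5, 0.5, 1.5.
r(-1.5) = 31.25, r(-0.5) = 8.75, r(0.5) = 4.25, r(1.5) = 5.75.
Sum = Δs · [r(-1.5) + r(-0.5) + r(0.5) + r(1.5)].
Sum = 50.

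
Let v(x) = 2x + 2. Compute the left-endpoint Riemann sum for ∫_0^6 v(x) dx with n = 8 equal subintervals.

Δx = (6 − 0)/8 = 0.75.
Left endpoints: 0, 0.75, 1.5, 2.25, 3, 3.75, 4.5, 5.25.
v(0) = 2, v(0.75) = 3.5, v(1.5) = 5, v(2.25) = 6.5, v(3) = 8, v(3.75) = 9.5, v(4.5) = 11, v(5.25) = 12.5.
Sum = Δx · [v(0) + v(0.75) + v(1.5) + ...].
Sum = 43.5.

43.5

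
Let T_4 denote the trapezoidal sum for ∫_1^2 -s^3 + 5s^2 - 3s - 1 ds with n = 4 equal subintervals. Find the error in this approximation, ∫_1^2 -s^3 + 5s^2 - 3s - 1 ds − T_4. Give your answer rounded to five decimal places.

Exact integral: ∫_1^2 f(s) ds ≈ 2.4166667.
T_4 = 2.421875.
Error ≈ 2.4166667 − 2.421875 ≈ -0.00521.

-0.00521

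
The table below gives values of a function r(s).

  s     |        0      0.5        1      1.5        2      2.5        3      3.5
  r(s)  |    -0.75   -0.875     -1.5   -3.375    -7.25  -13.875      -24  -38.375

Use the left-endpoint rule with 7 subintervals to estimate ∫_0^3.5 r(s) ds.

-25.8125

Δs = 0.5.
Sum = 0.5·[(-0.75) + (-0.875) + (-1.5) + (-3.375) + (-7.25) + (-13.875) + (-24)] = -25.8125.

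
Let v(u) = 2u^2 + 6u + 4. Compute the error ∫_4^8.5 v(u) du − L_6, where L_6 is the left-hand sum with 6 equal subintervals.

51.46875

Exact integral: ∫_4^8.5 v(u) du = 553.5.
L_6 = 502.03125.
Error = 553.5 − 502.03125 = 51.46875.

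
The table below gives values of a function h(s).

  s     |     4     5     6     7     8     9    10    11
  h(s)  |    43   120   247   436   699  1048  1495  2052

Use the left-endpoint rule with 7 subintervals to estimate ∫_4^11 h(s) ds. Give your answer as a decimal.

4088

Δs = 1.
Sum = 1·[43 + 120 + 247 + 436 + 699 + 1048 + 1495] = 4088.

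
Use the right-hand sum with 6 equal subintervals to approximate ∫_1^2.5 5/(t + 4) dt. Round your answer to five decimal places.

Δt = (2.5 − 1)/6 = 0.25.
Right endpoints: 1.25, 1.5, 1.75, 2, 2.25, 2.5.
f(1.25) = 20/21, f(1.5) = 10/11, f(1.75) = 20/23, f(2) = 5/6, f(2.25) = 0.8, f(2.5) = 10/13.
Sum = Δt · [f(1.25) + f(1.5) + f(1.75) + ...].
Sum ≈ 1.28340.

1.28340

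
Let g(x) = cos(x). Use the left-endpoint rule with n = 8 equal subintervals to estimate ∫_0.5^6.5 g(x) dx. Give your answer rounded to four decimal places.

Δx = (6.5 − 0.5)/8 = 0.75.
Left endpoints: 0.5, 1.25, 2, 2.75, 3.5, 4.25, 5, 5.75.
g(0.5) ≈ 0.8776, g(1.25) ≈ 0.3153, g(2) ≈ -0.4161, g(2.75) ≈ -0.9243, g(3.5) ≈ -0.9365, g(4.25) ≈ -0.4461, g(5) ≈ 0.2837, g(5.75) ≈ 0.8612.
Sum = Δx · [g(0.5) + g(1.25) + g(2) + ...].
Sum ≈ -0.2889.

-0.2889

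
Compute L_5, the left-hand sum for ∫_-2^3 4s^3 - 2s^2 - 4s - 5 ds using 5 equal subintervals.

-45

Δs = (3 − (-2))/5 = 1.
Left endpoints: -2, -1, 0, 1, 2.
f(-2) = -37, f(-1) = -7, f(0) = -5, f(1) = -7, f(2) = 11.
Sum = Δs · [f(-2) + f(-1) + f(0) + f(1) + f(2)].
Sum = -45.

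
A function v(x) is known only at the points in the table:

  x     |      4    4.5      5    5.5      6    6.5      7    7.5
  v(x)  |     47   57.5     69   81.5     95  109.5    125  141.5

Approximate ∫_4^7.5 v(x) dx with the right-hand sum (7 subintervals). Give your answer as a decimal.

339.5

Δx = 0.5.
Sum = 0.5·[57.5 + 69 + 81.5 + 95 + 109.5 + 125 + 141.5] = 339.5.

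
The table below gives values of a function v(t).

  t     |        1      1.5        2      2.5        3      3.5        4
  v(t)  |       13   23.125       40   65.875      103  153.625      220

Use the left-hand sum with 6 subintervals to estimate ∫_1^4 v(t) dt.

Δt = 0.5.
Sum = 0.5·[13 + 23.125 + 40 + 65.875 + 103 + 153.625] = 199.3125.

199.3125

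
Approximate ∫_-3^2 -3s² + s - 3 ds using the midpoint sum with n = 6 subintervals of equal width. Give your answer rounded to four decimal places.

Δs = (2 − (-3))/6 = 5/6.
Midpoints: -31/12, -1.75, -11/12, -1/12, 0.75, 19/12.
f(-31/12) = -1229/48, f(-1.75) = -13.9375, f(-11/12) = -6.4375, f(-1/12) = -149/48, f(0.75) = -3.9375, f(19/12) = -8.9375.
Sum = Δs · [f(-31/12) + f(-1.75) + f(-11/12) + ...].
Sum ≈ -51.6319.

-51.6319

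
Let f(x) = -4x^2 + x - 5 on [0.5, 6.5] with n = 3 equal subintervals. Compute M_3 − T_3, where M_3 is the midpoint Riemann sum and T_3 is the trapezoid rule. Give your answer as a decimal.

24

M_3 = -367.
T_3 = -391.
M_3 − T_3 = 24.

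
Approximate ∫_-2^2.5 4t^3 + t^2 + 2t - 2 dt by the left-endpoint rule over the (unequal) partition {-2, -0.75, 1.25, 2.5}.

Subinterval widths: 1.25, 2, 1.25.
Left endpoints: -2, -0.75, 1.25.
f(-2) = -34, f(-0.75) = -4.625, f(1.25) = 9.875.
Sum = Σ Δt_i · f(t_i).
Sum = -39.40625.

-39.40625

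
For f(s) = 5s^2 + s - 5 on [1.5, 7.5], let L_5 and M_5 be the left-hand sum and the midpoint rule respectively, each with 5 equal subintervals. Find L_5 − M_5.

-154.8

L_5 = 536.1.
M_5 = 690.9.
L_5 − M_5 = -154.8.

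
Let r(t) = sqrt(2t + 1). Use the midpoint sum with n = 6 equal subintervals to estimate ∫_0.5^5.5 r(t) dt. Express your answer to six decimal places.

Δt = (5.5 − 0.5)/6 = 5/6.
Midpoints: 11/12, 1.75, 31/12, 41/12, 4.25, 61/12.
r(11/12) ≈ 1.683251, r(1.75) ≈ 2.121320, r(31/12) ≈ 2.483277, r(41/12) ≈ 2.798809, r(4.25) ≈ 3.082207, r(61/12) ≈ 3.341656.
Sum = Δt · [r(11/12) + r(1.75) + r(31/12) + ...].
Sum ≈ 12.925434.

12.925434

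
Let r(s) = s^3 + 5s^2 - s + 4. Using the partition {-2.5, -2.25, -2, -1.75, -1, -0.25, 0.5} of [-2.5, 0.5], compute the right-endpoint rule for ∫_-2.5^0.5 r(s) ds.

Subinterval widths: 0.25, 0.25, 0.25, 0.75, 0.75, 0.75.
Right endpoints: -2.25, -2, -1.75, -1, -0.25, 0.5.
r(-2.25) = 20.171875, r(-2) = 18, r(-1.75) = 15.703125, r(-1) = 9, r(-0.25) = 4.546875, r(0.5) = 4.875.
Sum = Σ Δs_i · r(s_i).
Sum = 27.28515625.

27.28515625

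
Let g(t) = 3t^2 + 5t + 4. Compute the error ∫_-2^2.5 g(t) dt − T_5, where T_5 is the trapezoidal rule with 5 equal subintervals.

Exact integral: ∫_-2^2.5 g(t) dt = 47.25.
T_5 = 49.0725.
Error = 47.25 − 49.0725 = -1.8225.

-1.8225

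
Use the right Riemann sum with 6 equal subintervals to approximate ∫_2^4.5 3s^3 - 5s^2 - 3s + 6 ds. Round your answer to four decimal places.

Δs = (4.5 − 2)/6 = 5/12.
Right endpoints: 29/12, 17/6, 3.25, 11/3, 49/12, 4.5.
f(29/12) = 11.890625, f(17/6) = 1843/72, f(3.25) = 46.421875, f(11/3) = 227/3, f(49/12) = 66029/576, f(4.5) = 164.625.
Sum = Δs · [f(29/12) + f(17/6) + f(3.25) + ...].
Sum ≈ 182.8479.

182.8479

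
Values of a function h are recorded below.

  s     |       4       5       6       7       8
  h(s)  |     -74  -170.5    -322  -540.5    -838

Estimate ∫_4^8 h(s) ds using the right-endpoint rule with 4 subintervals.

-1871

Δs = 1.
Sum = 1·[(-170.5) + (-322) + (-540.5) + (-838)] = -1871.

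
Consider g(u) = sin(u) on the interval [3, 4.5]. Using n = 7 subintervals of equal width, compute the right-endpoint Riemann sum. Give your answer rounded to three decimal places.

-0.896

Δu = (4.5 − 3)/7 = 3/14.
Right endpoints: 45/14, 24/7, 51/14, 27/7, 57/14, 30/7, 4.5.
g(45/14) ≈ -0.073, g(24/7) ≈ -0.283, g(51/14) ≈ -0.481, g(27/7) ≈ -0.656, g(57/14) ≈ -0.802, g(30/7) ≈ -0.910, g(4.5) ≈ -0.978.
Sum = Δu · [g(45/14) + g(24/7) + g(51/14) + ...].
Sum ≈ -0.896.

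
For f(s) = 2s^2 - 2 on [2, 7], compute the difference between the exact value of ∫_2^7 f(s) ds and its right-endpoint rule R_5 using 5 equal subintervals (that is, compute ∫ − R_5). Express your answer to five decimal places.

Exact integral: ∫_2^7 f(s) ds ≈ 213.3333333.
R_5 = 260.
Error ≈ 213.3333333 − 260 ≈ -46.66667.

-46.66667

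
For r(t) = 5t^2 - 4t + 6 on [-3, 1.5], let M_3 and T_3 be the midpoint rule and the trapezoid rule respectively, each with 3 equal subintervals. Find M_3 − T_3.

-12.65625

M_3 = 86.90625.
T_3 = 99.5625.
M_3 − T_3 = -12.65625.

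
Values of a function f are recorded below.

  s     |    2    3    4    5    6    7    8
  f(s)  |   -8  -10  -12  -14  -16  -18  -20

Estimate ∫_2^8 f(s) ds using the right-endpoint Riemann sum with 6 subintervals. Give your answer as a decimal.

-90

Δs = 1.
Sum = 1·[(-10) + (-12) + (-14) + (-16) + (-18) + (-20)] = -90.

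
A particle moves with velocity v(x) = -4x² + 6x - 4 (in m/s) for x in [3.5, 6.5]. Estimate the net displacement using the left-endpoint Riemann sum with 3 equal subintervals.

-182

Δx = (6.5 − 3.5)/3 = 1.
Left endpoints: 3.5, 4.5, 5.5.
v(3.5) = -32, v(4.5) = -58, v(5.5) = -92.
Sum = Δx · [v(3.5) + v(4.5) + v(5.5)].
Sum = -182.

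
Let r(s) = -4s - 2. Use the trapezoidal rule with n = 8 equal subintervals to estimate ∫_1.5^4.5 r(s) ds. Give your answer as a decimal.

Δs = (4.5 − 1.5)/8 = 0.375.
r(1.5) = -8, r(1.875) = -9.5, r(2.25) = -11, r(2.625) = -12.5, r(3) = -14, r(3.375) = -15.5, r(3.75) = -17, r(4.125) = -18.5, r(4.5) = -20.
T_8 = (Δs/2)·[r(s_0) + 2r(s_1) + ... + 2r(s_{7}) + r(s_8)].
Sum = -42.

-42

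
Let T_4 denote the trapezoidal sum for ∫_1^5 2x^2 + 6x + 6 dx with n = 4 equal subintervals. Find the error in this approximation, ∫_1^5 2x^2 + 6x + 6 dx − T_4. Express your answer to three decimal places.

-1.333

Exact integral: ∫_1^5 f(x) dx ≈ 178.66667.
T_4 = 180.
Error ≈ 178.66667 − 180 ≈ -1.333.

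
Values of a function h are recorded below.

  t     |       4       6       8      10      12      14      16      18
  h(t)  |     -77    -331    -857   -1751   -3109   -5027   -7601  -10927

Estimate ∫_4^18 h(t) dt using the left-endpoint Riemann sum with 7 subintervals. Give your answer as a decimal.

-37506

Δt = 2.
Sum = 2·[(-77) + (-331) + (-857) + (-1751) + (-3109) + (-5027) + (-7601)] = -37506.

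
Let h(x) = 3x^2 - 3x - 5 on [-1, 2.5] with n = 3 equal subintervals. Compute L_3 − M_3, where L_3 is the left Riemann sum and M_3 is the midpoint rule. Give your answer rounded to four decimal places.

0.5104

L_3 ≈ -9.430556.
M_3 ≈ -9.940972.
L_3 − M_3 ≈ 0.5104.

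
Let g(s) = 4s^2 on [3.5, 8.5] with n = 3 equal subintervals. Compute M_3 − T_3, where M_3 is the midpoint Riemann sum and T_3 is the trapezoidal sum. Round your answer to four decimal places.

M_3 ≈ 757.037037.
T_3 ≈ 770.925926.
M_3 − T_3 ≈ -13.8889.

-13.8889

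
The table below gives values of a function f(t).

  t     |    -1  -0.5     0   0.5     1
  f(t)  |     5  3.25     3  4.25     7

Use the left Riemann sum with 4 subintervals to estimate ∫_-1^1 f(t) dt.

7.75

Δt = 0.5.
Sum = 0.5·[5 + 3.25 + 3 + 4.25] = 7.75.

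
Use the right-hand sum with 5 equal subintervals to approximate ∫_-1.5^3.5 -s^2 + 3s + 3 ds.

16.25

Δs = (3.5 − (-1.5))/5 = 1.
Right endpoints: -0.5, 0.5, 1.5, 2.5, 3.5.
f(-0.5) = 1.25, f(0.5) = 4.25, f(1.5) = 5.25, f(2.5) = 4.25, f(3.5) = 1.25.
Sum = Δs · [f(-0.5) + f(0.5) + f(1.5) + f(2.5) + f(3.5)].
Sum = 16.25.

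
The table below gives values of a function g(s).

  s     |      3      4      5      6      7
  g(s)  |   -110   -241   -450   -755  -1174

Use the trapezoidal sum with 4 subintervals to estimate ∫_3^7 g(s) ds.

Δs = 1.
T_4 = (1/2)·[(-110) + 2·(-241) + 2·(-450) + 2·(-755) + (-1174)] = -2088.

-2088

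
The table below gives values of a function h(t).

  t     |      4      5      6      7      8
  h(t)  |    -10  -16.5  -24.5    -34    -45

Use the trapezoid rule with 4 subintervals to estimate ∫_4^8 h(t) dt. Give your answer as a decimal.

-102.5

Δt = 1.
T_4 = (1/2)·[(-10) + 2·(-16.5) + 2·(-24.5) + 2·(-34) + (-45)] = -102.5.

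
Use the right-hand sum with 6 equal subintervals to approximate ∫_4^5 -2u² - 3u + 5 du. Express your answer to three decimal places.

Δu = (5 − 4)/6 = 1/6.
Right endpoints: 25/6, 13/3, 4.5, 14/3, 29/6, 5.
f(25/6) = -380/9, f(13/3) = -410/9, f(4.5) = -49, f(14/3) = -473/9, f(29/6) = -506/9, f(5) = -60.
Sum = Δu · [f(25/6) + f(13/3) + f(4.5) + ...].
Sum ≈ -50.926.

-50.926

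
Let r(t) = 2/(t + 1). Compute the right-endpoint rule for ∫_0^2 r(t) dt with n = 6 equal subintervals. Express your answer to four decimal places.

Δt = (2 − 0)/6 = 1/3.
Right endpoints: 1/3, 2/3, 1, 4/3, 5/3, 2.
r(1/3) = 1.5, r(2/3) = 1.2, r(1) = 1, r(4/3) = 6/7, r(5/3) = 0.75, r(2) = 2/3.
Sum = Δt · [r(1/3) + r(2/3) + r(1) + ...].
Sum ≈ 1.9913.

1.9913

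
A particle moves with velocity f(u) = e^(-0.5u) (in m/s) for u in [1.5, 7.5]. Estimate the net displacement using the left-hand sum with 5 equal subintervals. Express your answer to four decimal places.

1.1938

Δu = (7.5 − 1.5)/5 = 1.2.
Left endpoints: 1.5, 2.7, 3.9, 5.1, 6.3.
f(1.5) ≈ 0.4724, f(2.7) ≈ 0.2592, f(3.9) ≈ 0.1423, f(5.1) ≈ 0.0781, f(6.3) ≈ 0.0429.
Sum = Δu · [f(1.5) + f(2.7) + f(3.9) + f(5.1) + f(6.3)].
Sum ≈ 1.1938.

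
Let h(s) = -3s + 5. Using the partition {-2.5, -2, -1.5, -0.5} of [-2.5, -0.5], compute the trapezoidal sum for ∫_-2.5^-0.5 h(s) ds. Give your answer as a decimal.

19

Subinterval widths: 0.5, 0.5, 1.
h(-2.5) = 12.5, h(-2) = 11, h(-1.5) = 9.5, h(-0.5) = 6.5.
On each subinterval the trapezoid contributes (Δs_i/2)·[h(s_{i-1}) + h(s_i)].
Sum = 19.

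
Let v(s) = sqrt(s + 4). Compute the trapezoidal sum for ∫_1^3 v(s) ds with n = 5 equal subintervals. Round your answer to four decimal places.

4.8928

Δs = (3 − 1)/5 = 0.4.
v(1) ≈ 2.2361, v(1.4) ≈ 2.3238, v(1.8) ≈ 2.4083, v(2.2) ≈ 2.4900, v(2.6) ≈ 2.5690, v(3) ≈ 2.6458.
T_5 = (Δs/2)·[v(s_0) + 2v(s_1) + ... + 2v(s_{4}) + v(s_5)].
Sum ≈ 4.8928.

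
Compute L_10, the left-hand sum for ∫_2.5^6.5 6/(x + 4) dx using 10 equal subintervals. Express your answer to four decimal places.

Δx = (6.5 − 2.5)/10 = 0.4.
Left endpoints: 2.5, 2.9, 3.3, 3.7, 4.1, 4.5, 4.9, 5.3, 5.7, 6.1.
f(2.5) = 12/13, f(2.9) = 20/23, f(3.3) = 60/73, f(3.7) = 60/77, f(4.1) = 20/27, f(4.5) = 12/17, f(4.9) = 60/89, f(5.3) = 20/31, f(5.7) = 60/97, f(6.1) = 60/101.
Sum = Δx · [f(2.5) + f(2.9) + f(3.3) + ...].
Sum ≈ 2.9489.

2.9489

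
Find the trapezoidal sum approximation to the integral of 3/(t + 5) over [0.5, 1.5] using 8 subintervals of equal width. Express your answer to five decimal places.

Δt = (1.5 − 0.5)/8 = 0.125.
f(0.5) = 6/11, f(0.625) = 8/15, f(0.75) = 12/23, f(0.875) = 24/47, f(1) = 0.5, f(1.125) = 24/49, f(1.25) = 0.48, f(1.375) = 8/17, f(1.5) = 6/13.
T_8 = (Δt/2)·[f(t_0) + 2f(t_1) + ... + 2f(t_{7}) + f(t_8)].
Sum ≈ 0.50120.

0.50120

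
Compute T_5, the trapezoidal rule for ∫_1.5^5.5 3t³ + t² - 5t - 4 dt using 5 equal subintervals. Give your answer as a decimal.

664.7

Δt = (5.5 − 1.5)/5 = 0.8.
f(1.5) = 0.875, f(2.3) = 26.291, f(3.1) = 79.483, f(3.9) = 169.667, f(4.7) = 306.059, f(5.5) = 497.875.
T_5 = (Δt/2)·[f(t_0) + 2f(t_1) + ... + 2f(t_{4}) + f(t_5)].
Sum = 664.7.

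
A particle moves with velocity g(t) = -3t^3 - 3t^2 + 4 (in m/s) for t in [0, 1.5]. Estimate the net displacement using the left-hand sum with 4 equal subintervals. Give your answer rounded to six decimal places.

Δt = (1.5 − 0)/4 = 0.375.
Left endpoints: 0, 0.375, 0.75, 1.125.
g(0) = 4, g(0.375) = 1751/512, g(0.75) = 1.046875, g(1.125) = -2083/512.
Sum = Δt · [g(0) + g(0.375) + g(0.75) + g(1.125)].
Sum ≈ 1.649414.

1.649414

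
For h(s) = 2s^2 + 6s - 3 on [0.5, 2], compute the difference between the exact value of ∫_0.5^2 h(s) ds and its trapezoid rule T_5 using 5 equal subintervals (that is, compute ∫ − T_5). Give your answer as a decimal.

Exact integral: ∫_0.5^2 h(s) ds = 12.
T_5 = 12.045.
Error = 12 − 12.045 = -0.045.

-0.045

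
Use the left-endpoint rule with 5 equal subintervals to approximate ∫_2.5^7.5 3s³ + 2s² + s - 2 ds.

Δs = (7.5 − 2.5)/5 = 1.
Left endpoints: 2.5, 3.5, 4.5, 5.5, 6.5.
f(2.5) = 59.875, f(3.5) = 154.625, f(4.5) = 316.375, f(5.5) = 563.125, f(6.5) = 912.875.
Sum = Δs · [f(2.5) + f(3.5) + f(4.5) + f(5.5) + f(6.5)].
Sum = 2006.875.

2006.875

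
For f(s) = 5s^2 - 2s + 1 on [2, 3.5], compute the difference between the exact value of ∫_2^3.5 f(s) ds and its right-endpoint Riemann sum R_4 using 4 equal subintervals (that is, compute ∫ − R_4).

Exact integral: ∫_2^3.5 f(s) ds = 51.375.
R_4 = 58.72265625.
Error = 51.375 − 58.72265625 = -7.34765625.

-7.34765625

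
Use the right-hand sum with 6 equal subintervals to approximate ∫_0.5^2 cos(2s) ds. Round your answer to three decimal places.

-0.932

Δs = (2 − 0.5)/6 = 0.25.
Right endpoints: 0.75, 1, 1.25, 1.5, 1.75, 2.
f(0.75) ≈ 0.071, f(1) ≈ -0.416, f(1.25) ≈ -0.801, f(1.5) ≈ -0.990, f(1.75) ≈ -0.936, f(2) ≈ -0.654.
Sum = Δs · [f(0.75) + f(1) + f(1.25) + ...].
Sum ≈ -0.932.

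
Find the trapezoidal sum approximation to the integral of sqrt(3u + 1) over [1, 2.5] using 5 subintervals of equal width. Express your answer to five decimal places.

3.72747

Δu = (2.5 − 1)/5 = 0.3.
f(1) ≈ 2.00000, f(1.3) ≈ 2.21359, f(1.6) ≈ 2.40832, f(1.9) ≈ 2.58844, f(2.2) ≈ 2.75681, f(2.5) ≈ 2.91548.
T_5 = (Δu/2)·[f(u_0) + 2f(u_1) + ... + 2f(u_{4}) + f(u_5)].
Sum ≈ 3.72747.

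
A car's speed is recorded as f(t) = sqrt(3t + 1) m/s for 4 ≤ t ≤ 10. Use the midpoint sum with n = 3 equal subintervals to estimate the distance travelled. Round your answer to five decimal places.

Δt = (10 − 4)/3 = 2.
Midpoints: 5, 7, 9.
f(5) ≈ 4.00000, f(7) ≈ 4.69042, f(9) ≈ 5.29150.
Sum = Δt · [f(5) + f(7) + f(9)].
Sum ≈ 27.96384.

27.96384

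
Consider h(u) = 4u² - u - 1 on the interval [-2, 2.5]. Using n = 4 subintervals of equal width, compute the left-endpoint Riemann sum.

Δu = (2.5 − (-2))/4 = 1.125.
Left endpoints: -2, -0.875, 0.25, 1.375.
h(-2) = 17, h(-0.875) = 2.9375, h(0.25) = -1, h(1.375) = 5.1875.
Sum = Δu · [h(-2) + h(-0.875) + h(0.25) + h(1.375)].
Sum = 27.140625.

27.140625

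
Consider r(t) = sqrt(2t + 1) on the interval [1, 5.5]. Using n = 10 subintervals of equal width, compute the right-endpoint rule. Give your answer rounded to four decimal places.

Δt = (5.5 − 1)/10 = 0.45.
Right endpoints: 1.45, 1.9, 2.35, 2.8, 3.25, 3.7, 4.15, 4.6, 5.05, 5.5.
r(1.45) ≈ 1.9748, r(1.9) ≈ 2.1909, r(2.35) ≈ 2.3875, r(2.8) ≈ 2.5690, r(3.25) ≈ 2.7386, r(3.7) ≈ 2.8983, r(4.15) ≈ 3.0496, r(4.6) ≈ 3.1937, r(5.05) ≈ 3.3317, r(5.5) ≈ 3.4641.
Sum = Δt · [r(1.45) + r(1.9) + r(2.35) + ...].
Sum ≈ 12.5092.

12.5092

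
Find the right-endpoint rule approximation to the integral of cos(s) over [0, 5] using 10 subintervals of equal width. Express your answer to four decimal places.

-1.1179

Δs = (5 − 0)/10 = 0.5.
Right endpoints: 0.5, 1, 1.5, 2, 2.5, 3, 3.5, 4, 4.5, 5.
f(0.5) ≈ 0.8776, f(1) ≈ 0.5403, f(1.5) ≈ 0.0707, f(2) ≈ -0.4161, f(2.5) ≈ -0.8011, f(3) ≈ -0.9900, f(3.5) ≈ -0.9365, f(4) ≈ -0.6536, f(4.5) ≈ -0.2108, f(5) ≈ 0.2837.
Sum = Δs · [f(0.5) + f(1) + f(1.5) + ...].
Sum ≈ -1.1179.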